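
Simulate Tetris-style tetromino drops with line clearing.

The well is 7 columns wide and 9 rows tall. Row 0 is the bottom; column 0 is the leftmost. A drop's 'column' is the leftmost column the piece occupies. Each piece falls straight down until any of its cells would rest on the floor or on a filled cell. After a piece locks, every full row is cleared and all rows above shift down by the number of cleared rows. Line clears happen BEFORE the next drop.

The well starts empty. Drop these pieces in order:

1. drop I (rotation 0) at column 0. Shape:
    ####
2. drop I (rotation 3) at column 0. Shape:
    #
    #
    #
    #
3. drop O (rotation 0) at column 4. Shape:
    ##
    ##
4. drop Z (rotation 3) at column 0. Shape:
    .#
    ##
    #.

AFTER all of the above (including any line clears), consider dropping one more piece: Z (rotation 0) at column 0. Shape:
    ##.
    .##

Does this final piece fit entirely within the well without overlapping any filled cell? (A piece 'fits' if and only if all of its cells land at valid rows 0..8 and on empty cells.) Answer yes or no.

Answer: no

Derivation:
Drop 1: I rot0 at col 0 lands with bottom-row=0; cleared 0 line(s) (total 0); column heights now [1 1 1 1 0 0 0], max=1
Drop 2: I rot3 at col 0 lands with bottom-row=1; cleared 0 line(s) (total 0); column heights now [5 1 1 1 0 0 0], max=5
Drop 3: O rot0 at col 4 lands with bottom-row=0; cleared 0 line(s) (total 0); column heights now [5 1 1 1 2 2 0], max=5
Drop 4: Z rot3 at col 0 lands with bottom-row=5; cleared 0 line(s) (total 0); column heights now [7 8 1 1 2 2 0], max=8
Test piece Z rot0 at col 0 (width 3): heights before test = [7 8 1 1 2 2 0]; fits = False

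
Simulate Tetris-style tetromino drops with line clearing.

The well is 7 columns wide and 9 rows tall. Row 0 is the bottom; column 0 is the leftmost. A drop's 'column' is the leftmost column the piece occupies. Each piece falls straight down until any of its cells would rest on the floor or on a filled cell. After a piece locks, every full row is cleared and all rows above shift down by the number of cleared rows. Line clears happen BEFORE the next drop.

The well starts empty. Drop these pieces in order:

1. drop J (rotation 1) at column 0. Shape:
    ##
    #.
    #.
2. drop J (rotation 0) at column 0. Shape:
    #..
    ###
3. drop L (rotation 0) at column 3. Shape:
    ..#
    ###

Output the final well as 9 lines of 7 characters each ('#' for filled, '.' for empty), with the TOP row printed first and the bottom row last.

Answer: .......
.......
.......
.......
#......
###....
##.....
#....#.
#..###.

Derivation:
Drop 1: J rot1 at col 0 lands with bottom-row=0; cleared 0 line(s) (total 0); column heights now [3 3 0 0 0 0 0], max=3
Drop 2: J rot0 at col 0 lands with bottom-row=3; cleared 0 line(s) (total 0); column heights now [5 4 4 0 0 0 0], max=5
Drop 3: L rot0 at col 3 lands with bottom-row=0; cleared 0 line(s) (total 0); column heights now [5 4 4 1 1 2 0], max=5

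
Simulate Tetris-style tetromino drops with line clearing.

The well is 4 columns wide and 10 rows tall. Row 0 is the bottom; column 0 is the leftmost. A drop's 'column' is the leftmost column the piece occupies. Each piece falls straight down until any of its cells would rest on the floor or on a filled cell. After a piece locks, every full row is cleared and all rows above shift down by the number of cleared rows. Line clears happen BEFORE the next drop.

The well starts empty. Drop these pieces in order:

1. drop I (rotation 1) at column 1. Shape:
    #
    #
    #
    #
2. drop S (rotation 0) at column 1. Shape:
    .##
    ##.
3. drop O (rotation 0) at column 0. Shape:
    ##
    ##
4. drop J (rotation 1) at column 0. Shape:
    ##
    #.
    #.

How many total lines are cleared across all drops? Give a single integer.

Answer: 1

Derivation:
Drop 1: I rot1 at col 1 lands with bottom-row=0; cleared 0 line(s) (total 0); column heights now [0 4 0 0], max=4
Drop 2: S rot0 at col 1 lands with bottom-row=4; cleared 0 line(s) (total 0); column heights now [0 5 6 6], max=6
Drop 3: O rot0 at col 0 lands with bottom-row=5; cleared 1 line(s) (total 1); column heights now [6 6 5 0], max=6
Drop 4: J rot1 at col 0 lands with bottom-row=6; cleared 0 line(s) (total 1); column heights now [9 9 5 0], max=9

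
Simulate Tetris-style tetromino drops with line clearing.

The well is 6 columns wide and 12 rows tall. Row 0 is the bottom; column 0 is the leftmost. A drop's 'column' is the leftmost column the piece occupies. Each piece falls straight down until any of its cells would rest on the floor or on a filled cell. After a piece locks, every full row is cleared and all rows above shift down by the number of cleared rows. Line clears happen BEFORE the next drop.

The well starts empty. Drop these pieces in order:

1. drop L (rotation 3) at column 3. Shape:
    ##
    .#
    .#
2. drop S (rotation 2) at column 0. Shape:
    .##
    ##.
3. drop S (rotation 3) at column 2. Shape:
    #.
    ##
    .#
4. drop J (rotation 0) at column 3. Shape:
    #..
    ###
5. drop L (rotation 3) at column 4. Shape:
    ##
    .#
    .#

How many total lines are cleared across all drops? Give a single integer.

Answer: 0

Derivation:
Drop 1: L rot3 at col 3 lands with bottom-row=0; cleared 0 line(s) (total 0); column heights now [0 0 0 3 3 0], max=3
Drop 2: S rot2 at col 0 lands with bottom-row=0; cleared 0 line(s) (total 0); column heights now [1 2 2 3 3 0], max=3
Drop 3: S rot3 at col 2 lands with bottom-row=3; cleared 0 line(s) (total 0); column heights now [1 2 6 5 3 0], max=6
Drop 4: J rot0 at col 3 lands with bottom-row=5; cleared 0 line(s) (total 0); column heights now [1 2 6 7 6 6], max=7
Drop 5: L rot3 at col 4 lands with bottom-row=6; cleared 0 line(s) (total 0); column heights now [1 2 6 7 9 9], max=9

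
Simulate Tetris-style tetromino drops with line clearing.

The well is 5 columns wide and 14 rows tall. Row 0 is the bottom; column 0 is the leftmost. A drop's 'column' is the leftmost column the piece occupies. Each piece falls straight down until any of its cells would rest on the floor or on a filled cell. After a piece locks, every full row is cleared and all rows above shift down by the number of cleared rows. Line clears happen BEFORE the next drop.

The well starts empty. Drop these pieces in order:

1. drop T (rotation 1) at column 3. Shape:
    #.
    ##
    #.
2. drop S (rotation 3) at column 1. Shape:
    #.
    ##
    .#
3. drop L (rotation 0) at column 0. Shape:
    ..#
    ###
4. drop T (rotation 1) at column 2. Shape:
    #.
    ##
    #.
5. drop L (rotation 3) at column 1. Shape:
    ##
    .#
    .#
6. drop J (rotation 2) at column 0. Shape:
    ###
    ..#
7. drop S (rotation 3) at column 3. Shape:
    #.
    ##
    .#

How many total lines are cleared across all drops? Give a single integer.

Answer: 0

Derivation:
Drop 1: T rot1 at col 3 lands with bottom-row=0; cleared 0 line(s) (total 0); column heights now [0 0 0 3 2], max=3
Drop 2: S rot3 at col 1 lands with bottom-row=0; cleared 0 line(s) (total 0); column heights now [0 3 2 3 2], max=3
Drop 3: L rot0 at col 0 lands with bottom-row=3; cleared 0 line(s) (total 0); column heights now [4 4 5 3 2], max=5
Drop 4: T rot1 at col 2 lands with bottom-row=5; cleared 0 line(s) (total 0); column heights now [4 4 8 7 2], max=8
Drop 5: L rot3 at col 1 lands with bottom-row=8; cleared 0 line(s) (total 0); column heights now [4 11 11 7 2], max=11
Drop 6: J rot2 at col 0 lands with bottom-row=11; cleared 0 line(s) (total 0); column heights now [13 13 13 7 2], max=13
Drop 7: S rot3 at col 3 lands with bottom-row=6; cleared 0 line(s) (total 0); column heights now [13 13 13 9 8], max=13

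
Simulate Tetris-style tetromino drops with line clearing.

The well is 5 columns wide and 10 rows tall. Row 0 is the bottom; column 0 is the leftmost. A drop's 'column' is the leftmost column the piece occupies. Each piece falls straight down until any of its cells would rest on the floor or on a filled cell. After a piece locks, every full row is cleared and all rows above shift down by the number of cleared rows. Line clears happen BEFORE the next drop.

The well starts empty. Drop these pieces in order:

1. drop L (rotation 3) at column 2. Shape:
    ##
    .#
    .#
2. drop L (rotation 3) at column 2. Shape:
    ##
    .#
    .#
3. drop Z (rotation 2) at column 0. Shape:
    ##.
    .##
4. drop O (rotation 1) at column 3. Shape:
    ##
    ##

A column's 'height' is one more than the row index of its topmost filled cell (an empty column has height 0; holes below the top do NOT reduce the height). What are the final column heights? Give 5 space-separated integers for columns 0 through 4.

Answer: 8 8 7 8 8

Derivation:
Drop 1: L rot3 at col 2 lands with bottom-row=0; cleared 0 line(s) (total 0); column heights now [0 0 3 3 0], max=3
Drop 2: L rot3 at col 2 lands with bottom-row=3; cleared 0 line(s) (total 0); column heights now [0 0 6 6 0], max=6
Drop 3: Z rot2 at col 0 lands with bottom-row=6; cleared 0 line(s) (total 0); column heights now [8 8 7 6 0], max=8
Drop 4: O rot1 at col 3 lands with bottom-row=6; cleared 0 line(s) (total 0); column heights now [8 8 7 8 8], max=8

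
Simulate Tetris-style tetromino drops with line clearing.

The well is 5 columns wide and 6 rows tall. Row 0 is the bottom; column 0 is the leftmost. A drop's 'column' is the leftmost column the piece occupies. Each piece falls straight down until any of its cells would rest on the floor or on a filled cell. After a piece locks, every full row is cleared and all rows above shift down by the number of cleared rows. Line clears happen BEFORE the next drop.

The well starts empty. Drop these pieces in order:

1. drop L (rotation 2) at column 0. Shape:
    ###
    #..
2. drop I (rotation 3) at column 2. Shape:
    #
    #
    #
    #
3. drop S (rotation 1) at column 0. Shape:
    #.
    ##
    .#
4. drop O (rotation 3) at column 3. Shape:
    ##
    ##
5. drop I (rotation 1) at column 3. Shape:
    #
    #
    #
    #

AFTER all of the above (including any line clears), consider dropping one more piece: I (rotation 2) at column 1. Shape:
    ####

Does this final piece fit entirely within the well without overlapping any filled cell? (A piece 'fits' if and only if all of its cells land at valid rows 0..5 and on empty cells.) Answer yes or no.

Answer: yes

Derivation:
Drop 1: L rot2 at col 0 lands with bottom-row=0; cleared 0 line(s) (total 0); column heights now [2 2 2 0 0], max=2
Drop 2: I rot3 at col 2 lands with bottom-row=2; cleared 0 line(s) (total 0); column heights now [2 2 6 0 0], max=6
Drop 3: S rot1 at col 0 lands with bottom-row=2; cleared 0 line(s) (total 0); column heights now [5 4 6 0 0], max=6
Drop 4: O rot3 at col 3 lands with bottom-row=0; cleared 1 line(s) (total 1); column heights now [4 3 5 1 1], max=5
Drop 5: I rot1 at col 3 lands with bottom-row=1; cleared 0 line(s) (total 1); column heights now [4 3 5 5 1], max=5
Test piece I rot2 at col 1 (width 4): heights before test = [4 3 5 5 1]; fits = True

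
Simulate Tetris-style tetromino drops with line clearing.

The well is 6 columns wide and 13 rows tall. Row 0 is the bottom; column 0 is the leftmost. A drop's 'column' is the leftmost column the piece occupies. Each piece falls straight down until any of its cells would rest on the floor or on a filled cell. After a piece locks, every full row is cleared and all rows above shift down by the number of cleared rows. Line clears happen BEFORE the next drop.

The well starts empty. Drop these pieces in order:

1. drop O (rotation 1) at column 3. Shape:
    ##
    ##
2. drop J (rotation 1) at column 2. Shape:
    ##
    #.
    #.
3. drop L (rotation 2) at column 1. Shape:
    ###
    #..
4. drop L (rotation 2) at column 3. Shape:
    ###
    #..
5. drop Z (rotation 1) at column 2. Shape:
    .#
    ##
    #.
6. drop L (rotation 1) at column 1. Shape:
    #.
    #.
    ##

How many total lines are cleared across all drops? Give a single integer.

Answer: 0

Derivation:
Drop 1: O rot1 at col 3 lands with bottom-row=0; cleared 0 line(s) (total 0); column heights now [0 0 0 2 2 0], max=2
Drop 2: J rot1 at col 2 lands with bottom-row=0; cleared 0 line(s) (total 0); column heights now [0 0 3 3 2 0], max=3
Drop 3: L rot2 at col 1 lands with bottom-row=2; cleared 0 line(s) (total 0); column heights now [0 4 4 4 2 0], max=4
Drop 4: L rot2 at col 3 lands with bottom-row=4; cleared 0 line(s) (total 0); column heights now [0 4 4 6 6 6], max=6
Drop 5: Z rot1 at col 2 lands with bottom-row=5; cleared 0 line(s) (total 0); column heights now [0 4 7 8 6 6], max=8
Drop 6: L rot1 at col 1 lands with bottom-row=7; cleared 0 line(s) (total 0); column heights now [0 10 8 8 6 6], max=10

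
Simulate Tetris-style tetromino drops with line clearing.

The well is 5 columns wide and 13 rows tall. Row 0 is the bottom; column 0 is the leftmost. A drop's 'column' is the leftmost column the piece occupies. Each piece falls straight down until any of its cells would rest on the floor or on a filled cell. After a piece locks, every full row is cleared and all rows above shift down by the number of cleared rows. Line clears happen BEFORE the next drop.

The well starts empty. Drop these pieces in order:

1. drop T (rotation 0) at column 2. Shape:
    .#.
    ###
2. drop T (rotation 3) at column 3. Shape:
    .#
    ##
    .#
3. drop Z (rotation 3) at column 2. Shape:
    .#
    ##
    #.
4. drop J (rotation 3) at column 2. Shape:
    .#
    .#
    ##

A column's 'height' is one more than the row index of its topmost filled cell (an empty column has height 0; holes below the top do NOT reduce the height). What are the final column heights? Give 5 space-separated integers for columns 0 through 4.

Answer: 0 0 6 8 4

Derivation:
Drop 1: T rot0 at col 2 lands with bottom-row=0; cleared 0 line(s) (total 0); column heights now [0 0 1 2 1], max=2
Drop 2: T rot3 at col 3 lands with bottom-row=1; cleared 0 line(s) (total 0); column heights now [0 0 1 3 4], max=4
Drop 3: Z rot3 at col 2 lands with bottom-row=2; cleared 0 line(s) (total 0); column heights now [0 0 4 5 4], max=5
Drop 4: J rot3 at col 2 lands with bottom-row=5; cleared 0 line(s) (total 0); column heights now [0 0 6 8 4], max=8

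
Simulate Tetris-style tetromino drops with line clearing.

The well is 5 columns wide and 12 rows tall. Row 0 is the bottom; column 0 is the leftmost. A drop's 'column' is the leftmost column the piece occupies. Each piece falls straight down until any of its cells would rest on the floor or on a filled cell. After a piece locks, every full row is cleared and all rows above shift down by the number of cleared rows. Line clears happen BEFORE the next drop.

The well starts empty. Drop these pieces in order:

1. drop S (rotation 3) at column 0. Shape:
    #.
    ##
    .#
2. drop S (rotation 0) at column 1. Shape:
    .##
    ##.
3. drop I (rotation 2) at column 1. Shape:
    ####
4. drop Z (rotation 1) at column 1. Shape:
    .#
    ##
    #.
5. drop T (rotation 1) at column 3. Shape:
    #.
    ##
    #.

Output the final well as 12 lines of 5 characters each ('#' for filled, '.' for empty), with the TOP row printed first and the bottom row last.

Drop 1: S rot3 at col 0 lands with bottom-row=0; cleared 0 line(s) (total 0); column heights now [3 2 0 0 0], max=3
Drop 2: S rot0 at col 1 lands with bottom-row=2; cleared 0 line(s) (total 0); column heights now [3 3 4 4 0], max=4
Drop 3: I rot2 at col 1 lands with bottom-row=4; cleared 0 line(s) (total 0); column heights now [3 5 5 5 5], max=5
Drop 4: Z rot1 at col 1 lands with bottom-row=5; cleared 0 line(s) (total 0); column heights now [3 7 8 5 5], max=8
Drop 5: T rot1 at col 3 lands with bottom-row=5; cleared 0 line(s) (total 0); column heights now [3 7 8 8 7], max=8

Answer: .....
.....
.....
.....
..##.
.####
.#.#.
.####
..##.
###..
##...
.#...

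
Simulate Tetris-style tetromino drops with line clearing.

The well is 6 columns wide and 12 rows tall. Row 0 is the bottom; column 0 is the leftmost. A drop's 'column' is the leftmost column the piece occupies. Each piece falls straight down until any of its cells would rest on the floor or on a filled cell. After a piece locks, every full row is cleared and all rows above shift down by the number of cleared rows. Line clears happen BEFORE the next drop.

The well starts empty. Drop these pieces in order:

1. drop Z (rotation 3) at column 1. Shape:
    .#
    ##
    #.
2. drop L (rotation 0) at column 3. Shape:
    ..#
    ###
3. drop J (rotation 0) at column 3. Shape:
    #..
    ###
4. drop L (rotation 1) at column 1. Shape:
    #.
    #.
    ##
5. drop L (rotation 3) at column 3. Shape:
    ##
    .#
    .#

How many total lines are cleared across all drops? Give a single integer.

Drop 1: Z rot3 at col 1 lands with bottom-row=0; cleared 0 line(s) (total 0); column heights now [0 2 3 0 0 0], max=3
Drop 2: L rot0 at col 3 lands with bottom-row=0; cleared 0 line(s) (total 0); column heights now [0 2 3 1 1 2], max=3
Drop 3: J rot0 at col 3 lands with bottom-row=2; cleared 0 line(s) (total 0); column heights now [0 2 3 4 3 3], max=4
Drop 4: L rot1 at col 1 lands with bottom-row=3; cleared 0 line(s) (total 0); column heights now [0 6 4 4 3 3], max=6
Drop 5: L rot3 at col 3 lands with bottom-row=3; cleared 0 line(s) (total 0); column heights now [0 6 4 6 6 3], max=6

Answer: 0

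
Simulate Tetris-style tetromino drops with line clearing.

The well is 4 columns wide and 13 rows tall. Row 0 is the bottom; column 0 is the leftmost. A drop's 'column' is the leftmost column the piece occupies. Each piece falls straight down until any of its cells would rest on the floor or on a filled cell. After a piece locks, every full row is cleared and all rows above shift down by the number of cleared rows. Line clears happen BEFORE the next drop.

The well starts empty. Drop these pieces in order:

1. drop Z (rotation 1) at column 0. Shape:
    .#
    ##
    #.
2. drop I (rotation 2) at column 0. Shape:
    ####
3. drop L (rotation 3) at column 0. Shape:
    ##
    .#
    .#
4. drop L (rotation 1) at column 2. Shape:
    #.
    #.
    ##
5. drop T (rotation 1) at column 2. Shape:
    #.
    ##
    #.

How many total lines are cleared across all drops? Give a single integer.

Drop 1: Z rot1 at col 0 lands with bottom-row=0; cleared 0 line(s) (total 0); column heights now [2 3 0 0], max=3
Drop 2: I rot2 at col 0 lands with bottom-row=3; cleared 1 line(s) (total 1); column heights now [2 3 0 0], max=3
Drop 3: L rot3 at col 0 lands with bottom-row=3; cleared 0 line(s) (total 1); column heights now [6 6 0 0], max=6
Drop 4: L rot1 at col 2 lands with bottom-row=0; cleared 0 line(s) (total 1); column heights now [6 6 3 1], max=6
Drop 5: T rot1 at col 2 lands with bottom-row=3; cleared 0 line(s) (total 1); column heights now [6 6 6 5], max=6

Answer: 1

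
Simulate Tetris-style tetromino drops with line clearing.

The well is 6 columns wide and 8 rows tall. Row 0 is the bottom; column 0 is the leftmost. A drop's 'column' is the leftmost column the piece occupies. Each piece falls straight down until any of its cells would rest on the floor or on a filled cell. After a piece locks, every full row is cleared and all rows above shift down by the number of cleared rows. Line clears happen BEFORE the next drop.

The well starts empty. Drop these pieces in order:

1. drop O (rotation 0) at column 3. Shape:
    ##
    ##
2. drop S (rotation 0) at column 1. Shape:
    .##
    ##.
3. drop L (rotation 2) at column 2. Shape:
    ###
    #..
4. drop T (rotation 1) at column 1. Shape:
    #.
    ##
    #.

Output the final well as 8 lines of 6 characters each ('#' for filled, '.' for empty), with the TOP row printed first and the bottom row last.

Answer: ......
.#....
.##...
.####.
..#...
..##..
.####.
...##.

Derivation:
Drop 1: O rot0 at col 3 lands with bottom-row=0; cleared 0 line(s) (total 0); column heights now [0 0 0 2 2 0], max=2
Drop 2: S rot0 at col 1 lands with bottom-row=1; cleared 0 line(s) (total 0); column heights now [0 2 3 3 2 0], max=3
Drop 3: L rot2 at col 2 lands with bottom-row=3; cleared 0 line(s) (total 0); column heights now [0 2 5 5 5 0], max=5
Drop 4: T rot1 at col 1 lands with bottom-row=4; cleared 0 line(s) (total 0); column heights now [0 7 6 5 5 0], max=7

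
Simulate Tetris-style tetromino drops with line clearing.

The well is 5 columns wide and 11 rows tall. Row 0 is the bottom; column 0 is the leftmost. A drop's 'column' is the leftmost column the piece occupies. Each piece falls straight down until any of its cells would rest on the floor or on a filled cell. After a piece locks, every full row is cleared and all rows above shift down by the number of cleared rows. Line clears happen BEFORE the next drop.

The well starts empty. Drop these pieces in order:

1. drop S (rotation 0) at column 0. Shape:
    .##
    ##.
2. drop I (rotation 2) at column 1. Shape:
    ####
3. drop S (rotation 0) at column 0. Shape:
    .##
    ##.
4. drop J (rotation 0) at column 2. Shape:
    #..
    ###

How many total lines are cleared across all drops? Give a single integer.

Answer: 0

Derivation:
Drop 1: S rot0 at col 0 lands with bottom-row=0; cleared 0 line(s) (total 0); column heights now [1 2 2 0 0], max=2
Drop 2: I rot2 at col 1 lands with bottom-row=2; cleared 0 line(s) (total 0); column heights now [1 3 3 3 3], max=3
Drop 3: S rot0 at col 0 lands with bottom-row=3; cleared 0 line(s) (total 0); column heights now [4 5 5 3 3], max=5
Drop 4: J rot0 at col 2 lands with bottom-row=5; cleared 0 line(s) (total 0); column heights now [4 5 7 6 6], max=7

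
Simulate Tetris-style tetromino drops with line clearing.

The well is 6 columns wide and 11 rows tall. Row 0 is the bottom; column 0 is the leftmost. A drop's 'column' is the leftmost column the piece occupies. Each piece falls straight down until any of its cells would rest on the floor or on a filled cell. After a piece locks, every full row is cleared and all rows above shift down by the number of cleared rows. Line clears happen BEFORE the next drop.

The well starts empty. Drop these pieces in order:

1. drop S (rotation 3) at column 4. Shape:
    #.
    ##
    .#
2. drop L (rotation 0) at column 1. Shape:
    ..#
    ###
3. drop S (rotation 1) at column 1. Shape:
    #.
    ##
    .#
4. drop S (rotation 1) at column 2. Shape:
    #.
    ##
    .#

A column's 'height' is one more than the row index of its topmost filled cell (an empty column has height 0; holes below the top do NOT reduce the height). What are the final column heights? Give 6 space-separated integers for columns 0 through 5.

Drop 1: S rot3 at col 4 lands with bottom-row=0; cleared 0 line(s) (total 0); column heights now [0 0 0 0 3 2], max=3
Drop 2: L rot0 at col 1 lands with bottom-row=0; cleared 0 line(s) (total 0); column heights now [0 1 1 2 3 2], max=3
Drop 3: S rot1 at col 1 lands with bottom-row=1; cleared 0 line(s) (total 0); column heights now [0 4 3 2 3 2], max=4
Drop 4: S rot1 at col 2 lands with bottom-row=2; cleared 0 line(s) (total 0); column heights now [0 4 5 4 3 2], max=5

Answer: 0 4 5 4 3 2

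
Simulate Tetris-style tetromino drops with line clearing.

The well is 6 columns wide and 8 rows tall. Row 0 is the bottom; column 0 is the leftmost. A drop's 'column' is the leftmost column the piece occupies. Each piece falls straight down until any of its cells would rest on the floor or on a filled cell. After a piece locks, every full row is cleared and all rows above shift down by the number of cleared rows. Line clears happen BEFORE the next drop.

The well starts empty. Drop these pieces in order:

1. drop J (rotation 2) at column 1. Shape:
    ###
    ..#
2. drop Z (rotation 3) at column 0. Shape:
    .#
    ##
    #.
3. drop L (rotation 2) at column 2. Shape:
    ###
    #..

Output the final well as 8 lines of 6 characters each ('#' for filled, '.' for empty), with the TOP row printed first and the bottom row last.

Drop 1: J rot2 at col 1 lands with bottom-row=0; cleared 0 line(s) (total 0); column heights now [0 2 2 2 0 0], max=2
Drop 2: Z rot3 at col 0 lands with bottom-row=1; cleared 0 line(s) (total 0); column heights now [3 4 2 2 0 0], max=4
Drop 3: L rot2 at col 2 lands with bottom-row=2; cleared 0 line(s) (total 0); column heights now [3 4 4 4 4 0], max=4

Answer: ......
......
......
......
.####.
###...
####..
...#..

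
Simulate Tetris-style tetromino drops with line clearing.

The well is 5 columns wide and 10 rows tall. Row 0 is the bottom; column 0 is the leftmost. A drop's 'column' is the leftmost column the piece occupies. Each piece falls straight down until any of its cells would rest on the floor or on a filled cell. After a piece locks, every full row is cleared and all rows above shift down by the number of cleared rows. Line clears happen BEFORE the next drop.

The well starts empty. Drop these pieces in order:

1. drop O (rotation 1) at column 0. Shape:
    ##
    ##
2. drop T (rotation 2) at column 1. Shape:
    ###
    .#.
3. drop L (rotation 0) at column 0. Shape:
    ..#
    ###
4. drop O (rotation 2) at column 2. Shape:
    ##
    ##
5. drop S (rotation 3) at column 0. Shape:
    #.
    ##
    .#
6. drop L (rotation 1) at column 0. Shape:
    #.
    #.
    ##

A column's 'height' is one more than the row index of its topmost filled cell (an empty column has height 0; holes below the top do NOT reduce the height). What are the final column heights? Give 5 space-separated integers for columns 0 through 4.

Answer: 10 8 7 7 0

Derivation:
Drop 1: O rot1 at col 0 lands with bottom-row=0; cleared 0 line(s) (total 0); column heights now [2 2 0 0 0], max=2
Drop 2: T rot2 at col 1 lands with bottom-row=1; cleared 0 line(s) (total 0); column heights now [2 3 3 3 0], max=3
Drop 3: L rot0 at col 0 lands with bottom-row=3; cleared 0 line(s) (total 0); column heights now [4 4 5 3 0], max=5
Drop 4: O rot2 at col 2 lands with bottom-row=5; cleared 0 line(s) (total 0); column heights now [4 4 7 7 0], max=7
Drop 5: S rot3 at col 0 lands with bottom-row=4; cleared 0 line(s) (total 0); column heights now [7 6 7 7 0], max=7
Drop 6: L rot1 at col 0 lands with bottom-row=7; cleared 0 line(s) (total 0); column heights now [10 8 7 7 0], max=10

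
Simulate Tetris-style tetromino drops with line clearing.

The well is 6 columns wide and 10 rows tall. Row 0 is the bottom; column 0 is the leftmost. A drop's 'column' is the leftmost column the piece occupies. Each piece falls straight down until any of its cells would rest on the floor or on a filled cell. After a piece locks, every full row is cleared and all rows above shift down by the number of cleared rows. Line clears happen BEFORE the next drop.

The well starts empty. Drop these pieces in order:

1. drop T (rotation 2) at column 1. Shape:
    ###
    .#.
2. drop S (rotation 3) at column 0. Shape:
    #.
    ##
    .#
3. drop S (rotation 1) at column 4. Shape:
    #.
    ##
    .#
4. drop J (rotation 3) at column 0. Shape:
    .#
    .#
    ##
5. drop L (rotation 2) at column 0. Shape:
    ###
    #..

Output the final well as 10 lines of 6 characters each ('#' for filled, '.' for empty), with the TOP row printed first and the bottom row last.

Drop 1: T rot2 at col 1 lands with bottom-row=0; cleared 0 line(s) (total 0); column heights now [0 2 2 2 0 0], max=2
Drop 2: S rot3 at col 0 lands with bottom-row=2; cleared 0 line(s) (total 0); column heights now [5 4 2 2 0 0], max=5
Drop 3: S rot1 at col 4 lands with bottom-row=0; cleared 0 line(s) (total 0); column heights now [5 4 2 2 3 2], max=5
Drop 4: J rot3 at col 0 lands with bottom-row=5; cleared 0 line(s) (total 0); column heights now [6 8 2 2 3 2], max=8
Drop 5: L rot2 at col 0 lands with bottom-row=7; cleared 0 line(s) (total 0); column heights now [9 9 9 2 3 2], max=9

Answer: ......
###...
##....
.#....
##....
#.....
##....
.#..#.
.#####
..#..#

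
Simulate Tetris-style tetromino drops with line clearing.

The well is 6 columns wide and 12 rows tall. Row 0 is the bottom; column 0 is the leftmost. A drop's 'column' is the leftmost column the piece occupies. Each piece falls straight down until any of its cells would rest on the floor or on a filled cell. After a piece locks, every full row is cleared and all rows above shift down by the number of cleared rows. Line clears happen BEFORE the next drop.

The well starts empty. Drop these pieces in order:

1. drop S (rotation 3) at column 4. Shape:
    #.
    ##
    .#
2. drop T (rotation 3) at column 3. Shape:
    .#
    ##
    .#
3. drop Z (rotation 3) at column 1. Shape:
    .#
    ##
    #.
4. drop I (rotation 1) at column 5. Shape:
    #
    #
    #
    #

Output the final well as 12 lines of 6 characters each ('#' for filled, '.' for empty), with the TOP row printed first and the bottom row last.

Answer: ......
......
......
......
......
......
....##
...###
....##
..#.##
.##.##
.#...#

Derivation:
Drop 1: S rot3 at col 4 lands with bottom-row=0; cleared 0 line(s) (total 0); column heights now [0 0 0 0 3 2], max=3
Drop 2: T rot3 at col 3 lands with bottom-row=3; cleared 0 line(s) (total 0); column heights now [0 0 0 5 6 2], max=6
Drop 3: Z rot3 at col 1 lands with bottom-row=0; cleared 0 line(s) (total 0); column heights now [0 2 3 5 6 2], max=6
Drop 4: I rot1 at col 5 lands with bottom-row=2; cleared 0 line(s) (total 0); column heights now [0 2 3 5 6 6], max=6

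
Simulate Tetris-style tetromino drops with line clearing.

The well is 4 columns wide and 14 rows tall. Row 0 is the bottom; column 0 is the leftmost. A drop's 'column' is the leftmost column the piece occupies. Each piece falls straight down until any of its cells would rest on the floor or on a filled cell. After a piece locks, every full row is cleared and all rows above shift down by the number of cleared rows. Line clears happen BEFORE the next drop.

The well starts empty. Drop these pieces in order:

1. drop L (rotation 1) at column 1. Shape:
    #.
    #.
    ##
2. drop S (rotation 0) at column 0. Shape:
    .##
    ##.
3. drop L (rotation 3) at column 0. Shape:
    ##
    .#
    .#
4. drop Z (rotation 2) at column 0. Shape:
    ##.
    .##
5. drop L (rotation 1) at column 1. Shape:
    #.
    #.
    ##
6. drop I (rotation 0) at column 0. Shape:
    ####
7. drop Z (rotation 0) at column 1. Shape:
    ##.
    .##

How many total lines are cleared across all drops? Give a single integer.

Answer: 1

Derivation:
Drop 1: L rot1 at col 1 lands with bottom-row=0; cleared 0 line(s) (total 0); column heights now [0 3 1 0], max=3
Drop 2: S rot0 at col 0 lands with bottom-row=3; cleared 0 line(s) (total 0); column heights now [4 5 5 0], max=5
Drop 3: L rot3 at col 0 lands with bottom-row=5; cleared 0 line(s) (total 0); column heights now [8 8 5 0], max=8
Drop 4: Z rot2 at col 0 lands with bottom-row=8; cleared 0 line(s) (total 0); column heights now [10 10 9 0], max=10
Drop 5: L rot1 at col 1 lands with bottom-row=10; cleared 0 line(s) (total 0); column heights now [10 13 11 0], max=13
Drop 6: I rot0 at col 0 lands with bottom-row=13; cleared 1 line(s) (total 1); column heights now [10 13 11 0], max=13
Drop 7: Z rot0 at col 1 lands with bottom-row=12; cleared 0 line(s) (total 1); column heights now [10 14 14 13], max=14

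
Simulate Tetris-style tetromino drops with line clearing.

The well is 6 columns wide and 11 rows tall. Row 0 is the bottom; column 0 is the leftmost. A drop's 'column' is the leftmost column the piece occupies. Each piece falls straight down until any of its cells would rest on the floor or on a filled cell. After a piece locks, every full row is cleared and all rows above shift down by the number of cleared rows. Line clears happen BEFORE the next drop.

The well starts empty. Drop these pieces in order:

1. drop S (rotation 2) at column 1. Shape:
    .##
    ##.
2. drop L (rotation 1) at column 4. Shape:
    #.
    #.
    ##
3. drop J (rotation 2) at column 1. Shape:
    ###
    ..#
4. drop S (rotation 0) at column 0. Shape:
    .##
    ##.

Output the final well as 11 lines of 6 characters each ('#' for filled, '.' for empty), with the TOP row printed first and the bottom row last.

Answer: ......
......
......
......
......
.##...
##....
.###..
...##.
..###.
.##.##

Derivation:
Drop 1: S rot2 at col 1 lands with bottom-row=0; cleared 0 line(s) (total 0); column heights now [0 1 2 2 0 0], max=2
Drop 2: L rot1 at col 4 lands with bottom-row=0; cleared 0 line(s) (total 0); column heights now [0 1 2 2 3 1], max=3
Drop 3: J rot2 at col 1 lands with bottom-row=2; cleared 0 line(s) (total 0); column heights now [0 4 4 4 3 1], max=4
Drop 4: S rot0 at col 0 lands with bottom-row=4; cleared 0 line(s) (total 0); column heights now [5 6 6 4 3 1], max=6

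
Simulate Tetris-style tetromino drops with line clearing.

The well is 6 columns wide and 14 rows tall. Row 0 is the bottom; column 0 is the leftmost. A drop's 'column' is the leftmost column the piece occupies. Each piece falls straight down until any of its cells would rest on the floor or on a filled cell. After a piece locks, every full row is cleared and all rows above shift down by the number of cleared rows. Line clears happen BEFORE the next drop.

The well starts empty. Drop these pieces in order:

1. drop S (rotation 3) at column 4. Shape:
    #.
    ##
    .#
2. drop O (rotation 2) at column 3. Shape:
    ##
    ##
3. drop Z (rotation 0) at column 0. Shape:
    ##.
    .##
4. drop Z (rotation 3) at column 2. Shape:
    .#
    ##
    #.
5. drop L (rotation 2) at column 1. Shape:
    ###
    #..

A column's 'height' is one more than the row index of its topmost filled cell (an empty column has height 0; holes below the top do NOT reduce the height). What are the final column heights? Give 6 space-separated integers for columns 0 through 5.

Drop 1: S rot3 at col 4 lands with bottom-row=0; cleared 0 line(s) (total 0); column heights now [0 0 0 0 3 2], max=3
Drop 2: O rot2 at col 3 lands with bottom-row=3; cleared 0 line(s) (total 0); column heights now [0 0 0 5 5 2], max=5
Drop 3: Z rot0 at col 0 lands with bottom-row=0; cleared 0 line(s) (total 0); column heights now [2 2 1 5 5 2], max=5
Drop 4: Z rot3 at col 2 lands with bottom-row=4; cleared 0 line(s) (total 0); column heights now [2 2 6 7 5 2], max=7
Drop 5: L rot2 at col 1 lands with bottom-row=6; cleared 0 line(s) (total 0); column heights now [2 8 8 8 5 2], max=8

Answer: 2 8 8 8 5 2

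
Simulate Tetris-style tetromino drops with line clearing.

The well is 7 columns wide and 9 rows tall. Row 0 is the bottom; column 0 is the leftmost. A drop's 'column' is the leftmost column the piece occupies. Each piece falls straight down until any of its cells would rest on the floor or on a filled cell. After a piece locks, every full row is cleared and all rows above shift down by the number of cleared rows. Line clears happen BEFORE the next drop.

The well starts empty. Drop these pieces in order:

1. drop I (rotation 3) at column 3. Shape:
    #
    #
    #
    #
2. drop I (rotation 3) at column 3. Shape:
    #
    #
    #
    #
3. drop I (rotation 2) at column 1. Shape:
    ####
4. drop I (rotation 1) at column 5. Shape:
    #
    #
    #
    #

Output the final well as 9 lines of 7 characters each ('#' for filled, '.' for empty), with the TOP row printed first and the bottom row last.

Drop 1: I rot3 at col 3 lands with bottom-row=0; cleared 0 line(s) (total 0); column heights now [0 0 0 4 0 0 0], max=4
Drop 2: I rot3 at col 3 lands with bottom-row=4; cleared 0 line(s) (total 0); column heights now [0 0 0 8 0 0 0], max=8
Drop 3: I rot2 at col 1 lands with bottom-row=8; cleared 0 line(s) (total 0); column heights now [0 9 9 9 9 0 0], max=9
Drop 4: I rot1 at col 5 lands with bottom-row=0; cleared 0 line(s) (total 0); column heights now [0 9 9 9 9 4 0], max=9

Answer: .####..
...#...
...#...
...#...
...#...
...#.#.
...#.#.
...#.#.
...#.#.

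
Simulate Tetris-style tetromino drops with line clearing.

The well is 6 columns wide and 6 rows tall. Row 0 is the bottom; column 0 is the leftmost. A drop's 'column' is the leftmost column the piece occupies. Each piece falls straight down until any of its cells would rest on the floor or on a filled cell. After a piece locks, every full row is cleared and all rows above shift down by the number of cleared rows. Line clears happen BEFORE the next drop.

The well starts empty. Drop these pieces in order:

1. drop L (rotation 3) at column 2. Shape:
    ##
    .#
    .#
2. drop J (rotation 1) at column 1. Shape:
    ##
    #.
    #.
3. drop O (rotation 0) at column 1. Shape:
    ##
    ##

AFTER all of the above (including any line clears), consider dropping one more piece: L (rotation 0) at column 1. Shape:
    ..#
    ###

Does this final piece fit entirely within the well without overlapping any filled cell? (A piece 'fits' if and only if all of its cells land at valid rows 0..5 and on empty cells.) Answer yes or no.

Drop 1: L rot3 at col 2 lands with bottom-row=0; cleared 0 line(s) (total 0); column heights now [0 0 3 3 0 0], max=3
Drop 2: J rot1 at col 1 lands with bottom-row=1; cleared 0 line(s) (total 0); column heights now [0 4 4 3 0 0], max=4
Drop 3: O rot0 at col 1 lands with bottom-row=4; cleared 0 line(s) (total 0); column heights now [0 6 6 3 0 0], max=6
Test piece L rot0 at col 1 (width 3): heights before test = [0 6 6 3 0 0]; fits = False

Answer: no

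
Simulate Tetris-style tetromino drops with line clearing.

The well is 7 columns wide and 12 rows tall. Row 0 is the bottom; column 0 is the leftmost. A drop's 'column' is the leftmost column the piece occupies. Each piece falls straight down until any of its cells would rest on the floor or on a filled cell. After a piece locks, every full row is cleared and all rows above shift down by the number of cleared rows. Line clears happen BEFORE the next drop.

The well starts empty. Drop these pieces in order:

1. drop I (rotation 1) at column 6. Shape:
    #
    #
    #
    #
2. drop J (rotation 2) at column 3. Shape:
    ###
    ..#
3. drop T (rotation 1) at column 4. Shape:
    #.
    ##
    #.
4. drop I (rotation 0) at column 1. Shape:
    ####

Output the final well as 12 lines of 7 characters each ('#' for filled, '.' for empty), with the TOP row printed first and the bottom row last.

Answer: .......
.......
.......
.......
.......
.......
.####..
....#..
....###
....#.#
...####
.....##

Derivation:
Drop 1: I rot1 at col 6 lands with bottom-row=0; cleared 0 line(s) (total 0); column heights now [0 0 0 0 0 0 4], max=4
Drop 2: J rot2 at col 3 lands with bottom-row=0; cleared 0 line(s) (total 0); column heights now [0 0 0 2 2 2 4], max=4
Drop 3: T rot1 at col 4 lands with bottom-row=2; cleared 0 line(s) (total 0); column heights now [0 0 0 2 5 4 4], max=5
Drop 4: I rot0 at col 1 lands with bottom-row=5; cleared 0 line(s) (total 0); column heights now [0 6 6 6 6 4 4], max=6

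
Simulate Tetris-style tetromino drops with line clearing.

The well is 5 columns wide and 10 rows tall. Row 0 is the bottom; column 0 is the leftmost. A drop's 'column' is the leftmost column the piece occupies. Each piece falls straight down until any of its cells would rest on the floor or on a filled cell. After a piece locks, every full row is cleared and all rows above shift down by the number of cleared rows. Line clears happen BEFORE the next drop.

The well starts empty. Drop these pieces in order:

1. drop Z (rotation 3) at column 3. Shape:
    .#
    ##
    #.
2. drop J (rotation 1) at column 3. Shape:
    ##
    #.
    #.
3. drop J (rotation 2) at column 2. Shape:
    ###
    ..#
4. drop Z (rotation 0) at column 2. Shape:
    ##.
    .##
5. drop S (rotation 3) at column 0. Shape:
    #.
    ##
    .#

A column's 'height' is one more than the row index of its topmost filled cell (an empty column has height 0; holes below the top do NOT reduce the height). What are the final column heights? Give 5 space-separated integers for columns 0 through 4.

Answer: 3 2 9 9 8

Derivation:
Drop 1: Z rot3 at col 3 lands with bottom-row=0; cleared 0 line(s) (total 0); column heights now [0 0 0 2 3], max=3
Drop 2: J rot1 at col 3 lands with bottom-row=2; cleared 0 line(s) (total 0); column heights now [0 0 0 5 5], max=5
Drop 3: J rot2 at col 2 lands with bottom-row=5; cleared 0 line(s) (total 0); column heights now [0 0 7 7 7], max=7
Drop 4: Z rot0 at col 2 lands with bottom-row=7; cleared 0 line(s) (total 0); column heights now [0 0 9 9 8], max=9
Drop 5: S rot3 at col 0 lands with bottom-row=0; cleared 0 line(s) (total 0); column heights now [3 2 9 9 8], max=9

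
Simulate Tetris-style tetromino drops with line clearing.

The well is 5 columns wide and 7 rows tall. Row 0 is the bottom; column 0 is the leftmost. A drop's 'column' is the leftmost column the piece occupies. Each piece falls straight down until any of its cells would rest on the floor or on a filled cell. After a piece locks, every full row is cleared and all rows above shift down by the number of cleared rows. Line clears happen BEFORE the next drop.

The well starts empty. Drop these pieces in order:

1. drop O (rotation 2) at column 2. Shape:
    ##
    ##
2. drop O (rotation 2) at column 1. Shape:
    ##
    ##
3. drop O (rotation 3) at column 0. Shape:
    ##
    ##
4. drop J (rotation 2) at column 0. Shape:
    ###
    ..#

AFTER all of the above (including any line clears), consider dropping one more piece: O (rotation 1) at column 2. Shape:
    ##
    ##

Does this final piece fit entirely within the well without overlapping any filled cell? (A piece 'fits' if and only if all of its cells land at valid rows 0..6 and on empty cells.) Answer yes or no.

Answer: no

Derivation:
Drop 1: O rot2 at col 2 lands with bottom-row=0; cleared 0 line(s) (total 0); column heights now [0 0 2 2 0], max=2
Drop 2: O rot2 at col 1 lands with bottom-row=2; cleared 0 line(s) (total 0); column heights now [0 4 4 2 0], max=4
Drop 3: O rot3 at col 0 lands with bottom-row=4; cleared 0 line(s) (total 0); column heights now [6 6 4 2 0], max=6
Drop 4: J rot2 at col 0 lands with bottom-row=5; cleared 0 line(s) (total 0); column heights now [7 7 7 2 0], max=7
Test piece O rot1 at col 2 (width 2): heights before test = [7 7 7 2 0]; fits = False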